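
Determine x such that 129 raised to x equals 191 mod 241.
26

Baby-step giant-step with step n = ⌈√241⌉ = 16.
Baby steps 129^j mod 241 (j:value) for j=0..15: 0:1, 1:129, 2:12, 3:102, 4:144, 5:19, 6:41, 7:228, 8:10, 9:85, 10:120, 11:56, 12:235, 13:190, 14:169, 15:111.
Giant-step multiplier: 129^(-16) ≡ 129^(240-16) = 129^224 ≡ 94 (mod 241).
Giant steps γ_i = 191·94^i mod 241: γ_0=191, γ_1=120 (in table at j=10).
x = i·n + j = 1·16 + 10 = 26.
Check: 129^26 ≡ 191 (mod 241).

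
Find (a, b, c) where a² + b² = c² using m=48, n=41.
(623, 3936, 3985)

Euclid's formula: a = m² - n², b = 2mn, c = m² + n²
m = 48, n = 41
a = 48² - 41² = 2304 - 1681 = 623
b = 2 × 48 × 41 = 3936
c = 48² + 41² = 2304 + 1681 = 3985
Verification: 623² + 3936² = 388129 + 15492096 = 15880225 = 3985² ✓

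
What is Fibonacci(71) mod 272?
1

Matrix identity: Q^n = [[F_(n+1), F_n], [F_n, F_(n-1)]] with Q = [[1,1],[1,0]].
n = 71 = 1000111₂. Square-and-multiply, entries mod 272:
Q^1 = [[1,1],[1,0]]
Q^2 = (Q^1)² = [[2,1],[1,1]]
Q^4 = (Q^2)² = [[5,3],[3,2]]
Q^8 = (Q^4)² = [[34,21],[21,13]]
Q^17 = (Q^8)²·Q = [[136,237],[237,171]]
Q^35 = (Q^17)²·Q = [[0,137],[137,135]]
Q^71 = (Q^35)²·Q = [[0,1],[1,271]]
F_71 mod 272 = Q^71[0][1] = 1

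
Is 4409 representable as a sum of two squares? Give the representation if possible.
40² + 53² (a=40, b=53)

Factorization: 4409 = 4409
By Fermat: n is sum of two squares iff every prime p ≡ 3 (mod 4) appears to even power.
All primes ≡ 3 (mod 4) appear to even power.
Search a = 0, 1, 2, … for 4409 - a² a perfect square: first hit at a = 40: 4409 - 1600 = 2809 = 53².
4409 = 40² + 53² = 1600 + 2809 ✓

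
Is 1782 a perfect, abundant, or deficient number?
abundant

Proper divisors of 1782: sum = 1 + 2 + 3 + 6 + 9 + 11 + 18 + 22 + ... + 198 + 297 + 594 + 891 (19 divisors) = 2574
Since 2574 > 1782, 1782 is abundant.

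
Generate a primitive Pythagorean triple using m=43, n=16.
(1593, 1376, 2105)

Euclid's formula: a = m² - n², b = 2mn, c = m² + n²
m = 43, n = 16
a = 43² - 16² = 1849 - 256 = 1593
b = 2 × 43 × 16 = 1376
c = 43² + 16² = 1849 + 256 = 2105
Verification: 1593² + 1376² = 2537649 + 1893376 = 4431025 = 2105² ✓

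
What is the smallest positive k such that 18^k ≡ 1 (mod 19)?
2

19 is prime, so ord(18) divides φ(19) = 18.
Divisors of 18: 1, 2, 3, 6, 9, 18.
Repeated squaring: 18^1 ≡ 18, 18^2 ≡ 1, 18^4 ≡ 1, 18^8 ≡ 1, 18^16 ≡ 1 (mod 19).
Test 18^d mod 19 for each divisor d in increasing order:
18^1 ≡ 18
18^2 ≡ 1  ← first divisor giving 1
The order is 2.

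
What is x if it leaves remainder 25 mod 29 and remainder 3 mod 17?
54

Using Chinese Remainder Theorem:
M = 29 × 17 = 493
M1 = 17, M2 = 29
y1 = 17^(-1) mod 29 = 12
y2 = 29^(-1) mod 17 = 10
x = (25×17×12 + 3×29×10) mod 493 = 54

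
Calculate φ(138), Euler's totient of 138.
44

138 = 2 × 3 × 23
φ(n) = n × ∏(1 - 1/p) for each prime p dividing n
φ(138) = 138 × (1 - 1/2) × (1 - 1/3) × (1 - 1/23) = 44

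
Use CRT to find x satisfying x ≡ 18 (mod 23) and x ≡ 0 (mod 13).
156

Using Chinese Remainder Theorem:
M = 23 × 13 = 299
M1 = 13, M2 = 23
y1 = 13^(-1) mod 23 = 16
y2 = 23^(-1) mod 13 = 4
x = (18×13×16 + 0×23×4) mod 299 = 156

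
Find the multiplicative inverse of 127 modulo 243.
199

gcd(127, 243) = 1, so the inverse exists.
Extended Euclidean algorithm on (243, 127):
243 = 1 × 127 + 116  ⟹  116 = (1)·243 + (-1)·127
127 = 1 × 116 + 11  ⟹  11 = (-1)·243 + (2)·127
116 = 10 × 11 + 6  ⟹  6 = (11)·243 + (-21)·127
11 = 1 × 6 + 5  ⟹  5 = (-12)·243 + (23)·127
6 = 1 × 5 + 1  ⟹  1 = (23)·243 + (-44)·127
So (-44)·127 ≡ 1 (mod 243), i.e. 127^(-1) ≡ -44 ≡ 199 (mod 243).
Check: 127 × 199 = 25273 ≡ 1 (mod 243)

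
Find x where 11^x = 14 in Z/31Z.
14

Baby-step giant-step with step n = ⌈√31⌉ = 6.
Baby steps 11^j mod 31 (j:value) for j=0..5: 0:1, 1:11, 2:28, 3:29, 4:9, 5:6.
Giant-step multiplier: 11^(-6) ≡ 11^(30-6) = 11^24 ≡ 8 (mod 31).
Giant steps γ_i = 14·8^i mod 31: γ_0=14, γ_1=19, γ_2=28 (in table at j=2).
x = i·n + j = 2·6 + 2 = 14.
Check: 11^14 ≡ 14 (mod 31).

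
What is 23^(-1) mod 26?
17

gcd(23, 26) = 1, so the inverse exists.
Extended Euclidean algorithm on (26, 23):
26 = 1 × 23 + 3  ⟹  3 = (1)·26 + (-1)·23
23 = 7 × 3 + 2  ⟹  2 = (-7)·26 + (8)·23
3 = 1 × 2 + 1  ⟹  1 = (8)·26 + (-9)·23
So (-9)·23 ≡ 1 (mod 26), i.e. 23^(-1) ≡ -9 ≡ 17 (mod 26).
Check: 23 × 17 = 391 ≡ 1 (mod 26)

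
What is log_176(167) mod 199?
179

Baby-step giant-step with step n = ⌈√199⌉ = 15.
Baby steps 176^j mod 199 (j:value) for j=0..14: 0:1, 1:176, 2:131, 3:171, 4:47, 5:113, 6:187, 7:77, 8:20, 9:137, 10:33, 11:37, 12:144, 13:71, 14:158.
Giant-step multiplier: 176^(-15) ≡ 176^(198-15) = 176^183 ≡ 88 (mod 199).
Giant steps γ_i = 167·88^i mod 199: γ_0=167, γ_1=169, γ_2=146, γ_3=112, γ_4=105, γ_5=86, γ_6=6, γ_7=130, γ_8=97, γ_9=178, γ_10=142, γ_11=158 (in table at j=14).
x = i·n + j = 11·15 + 14 = 179.
Check: 176^179 ≡ 167 (mod 199).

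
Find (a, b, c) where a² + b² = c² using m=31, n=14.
(765, 868, 1157)

Euclid's formula: a = m² - n², b = 2mn, c = m² + n²
m = 31, n = 14
a = 31² - 14² = 961 - 196 = 765
b = 2 × 31 × 14 = 868
c = 31² + 14² = 961 + 196 = 1157
Verification: 765² + 868² = 585225 + 753424 = 1338649 = 1157² ✓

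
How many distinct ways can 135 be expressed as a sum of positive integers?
9035836076

p(n) counts ways to write n as a sum of positive integers (order ignored).
Euler's pentagonal recurrence: p(k) = p(k-1) + p(k-2) - p(k-5) - p(k-7) + p(k-12) + p(k-15) - ... (offsets j(3j∓1)/2, signs ++--, p(0)=1, p(<0)=0).
DP table for k = 0..134: p(0)=1, p(1)=1, p(2)=2, p(3)=3, p(4)=5, p(5)=7, p(6)=11, p(7)=15, p(8)=22, p(9)=30, p(10)=42, p(11)=56, p(12)=77, p(13)=101, p(14)=135, p(15)=176, p(16)=231, p(17)=297, p(18)=385, p(19)=490, p(20)=627, p(21)=792, p(22)=1002, p(23)=1255, p(24)=1575, p(25)=1958, p(26)=2436, p(27)=3010, p(28)=3718, p(29)=4565, p(30)=5604, p(31)=6842, p(32)=8349, p(33)=10143, p(34)=12310, p(35)=14883, p(36)=17977, p(37)=21637, p(38)=26015, p(39)=31185, p(40)=37338, p(41)=44583, p(42)=53174, p(43)=63261, p(44)=75175, p(45)=89134, p(46)=105558, p(47)=124754, p(48)=147273, p(49)=173525, p(50)=204226, p(51)=239943, p(52)=281589, p(53)=329931, p(54)=386155, p(55)=451276, p(56)=526823, p(57)=614154, p(58)=715220, p(59)=831820, p(60)=966467, p(61)=1121505, p(62)=1300156, p(63)=1505499, p(64)=1741630, p(65)=2012558, p(66)=2323520, p(67)=2679689, p(68)=3087735, p(69)=3554345, p(70)=4087968, p(71)=4697205, p(72)=5392783, p(73)=6185689, p(74)=7089500, p(75)=8118264, p(76)=9289091, p(77)=10619863, p(78)=12132164, p(79)=13848650, p(80)=15796476, p(81)=18004327, p(82)=20506255, p(83)=23338469, p(84)=26543660, p(85)=30167357, p(86)=34262962, p(87)=38887673, p(88)=44108109, p(89)=49995925, p(90)=56634173, p(91)=64112359, p(92)=72533807, p(93)=82010177, p(94)=92669720, p(95)=104651419, p(96)=118114304, p(97)=133230930, p(98)=150198136, p(99)=169229875, p(100)=190569292, p(101)=214481126, p(102)=241265379, p(103)=271248950, p(104)=304801365, p(105)=342325709, p(106)=384276336, p(107)=431149389, p(108)=483502844, p(109)=541946240, p(110)=607163746, p(111)=679903203, p(112)=761002156, p(113)=851376628, p(114)=952050665, p(115)=1064144451, p(116)=1188908248, p(117)=1327710076, p(118)=1482074143, p(119)=1653668665, p(120)=1844349560, p(121)=2056148051, p(122)=2291320912, p(123)=2552338241, p(124)=2841940500, p(125)=3163127352, p(126)=3519222692, p(127)=3913864295, p(128)=4351078600, p(129)=4835271870, p(130)=5371315400, p(131)=5964539504, p(132)=6620830889, p(133)=7346629512, p(134)=8149040695.
Final step: p(135) = p(134) + p(133) - p(130) - p(128) + p(123) + p(120) - p(113) - p(109) + p(100) + p(95) - p(84) - p(78) + p(65) + p(58) - p(43) - p(35) + p(18) + p(9)
= 8149040695 + 7346629512 - 5371315400 - 4351078600 + 2552338241 + 1844349560 - 851376628 - 541946240 + 190569292 + 104651419 - 26543660 - 12132164 + 2012558 + 715220 - 63261 - 14883 + 385 + 30
= 9035836076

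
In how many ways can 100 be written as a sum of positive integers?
190569292

p(n) counts ways to write n as a sum of positive integers (order ignored).
Euler's pentagonal recurrence: p(k) = p(k-1) + p(k-2) - p(k-5) - p(k-7) + p(k-12) + p(k-15) - ... (offsets j(3j∓1)/2, signs ++--, p(0)=1, p(<0)=0).
DP table for k = 0..99: p(0)=1, p(1)=1, p(2)=2, p(3)=3, p(4)=5, p(5)=7, p(6)=11, p(7)=15, p(8)=22, p(9)=30, p(10)=42, p(11)=56, p(12)=77, p(13)=101, p(14)=135, p(15)=176, p(16)=231, p(17)=297, p(18)=385, p(19)=490, p(20)=627, p(21)=792, p(22)=1002, p(23)=1255, p(24)=1575, p(25)=1958, p(26)=2436, p(27)=3010, p(28)=3718, p(29)=4565, p(30)=5604, p(31)=6842, p(32)=8349, p(33)=10143, p(34)=12310, p(35)=14883, p(36)=17977, p(37)=21637, p(38)=26015, p(39)=31185, p(40)=37338, p(41)=44583, p(42)=53174, p(43)=63261, p(44)=75175, p(45)=89134, p(46)=105558, p(47)=124754, p(48)=147273, p(49)=173525, p(50)=204226, p(51)=239943, p(52)=281589, p(53)=329931, p(54)=386155, p(55)=451276, p(56)=526823, p(57)=614154, p(58)=715220, p(59)=831820, p(60)=966467, p(61)=1121505, p(62)=1300156, p(63)=1505499, p(64)=1741630, p(65)=2012558, p(66)=2323520, p(67)=2679689, p(68)=3087735, p(69)=3554345, p(70)=4087968, p(71)=4697205, p(72)=5392783, p(73)=6185689, p(74)=7089500, p(75)=8118264, p(76)=9289091, p(77)=10619863, p(78)=12132164, p(79)=13848650, p(80)=15796476, p(81)=18004327, p(82)=20506255, p(83)=23338469, p(84)=26543660, p(85)=30167357, p(86)=34262962, p(87)=38887673, p(88)=44108109, p(89)=49995925, p(90)=56634173, p(91)=64112359, p(92)=72533807, p(93)=82010177, p(94)=92669720, p(95)=104651419, p(96)=118114304, p(97)=133230930, p(98)=150198136, p(99)=169229875.
Final step: p(100) = p(99) + p(98) - p(95) - p(93) + p(88) + p(85) - p(78) - p(74) + p(65) + p(60) - p(49) - p(43) + p(30) + p(23) - p(8) - p(0)
= 169229875 + 150198136 - 104651419 - 82010177 + 44108109 + 30167357 - 12132164 - 7089500 + 2012558 + 966467 - 173525 - 63261 + 5604 + 1255 - 22 - 1
= 190569292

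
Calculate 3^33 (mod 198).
27

Repeated squaring. Binary of 33 = 100001.
3^1 ≡ 3 (mod 198); 3^2 ≡ 9 (mod 198); 3^4 ≡ 81 (mod 198); 3^8 ≡ 27 (mod 198); 3^16 ≡ 135 (mod 198); 3^32 ≡ 9 (mod 198)
3^33 = 3^1 × 3^32 ≡ 27 (mod 198)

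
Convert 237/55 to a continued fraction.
[4; 3, 4, 4]

Euclidean algorithm steps:
237 = 4 × 55 + 17
55 = 3 × 17 + 4
17 = 4 × 4 + 1
4 = 4 × 1 + 0
Continued fraction: [4; 3, 4, 4]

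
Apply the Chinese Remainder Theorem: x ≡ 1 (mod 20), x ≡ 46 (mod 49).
781

Using Chinese Remainder Theorem:
M = 20 × 49 = 980
M1 = 49, M2 = 20
y1 = 49^(-1) mod 20 = 9
y2 = 20^(-1) mod 49 = 27
x = (1×49×9 + 46×20×27) mod 980 = 781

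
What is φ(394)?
196

394 = 2 × 197
φ(n) = n × ∏(1 - 1/p) for each prime p dividing n
φ(394) = 394 × (1 - 1/2) × (1 - 1/197) = 196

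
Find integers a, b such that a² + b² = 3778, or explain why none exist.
23² + 57² (a=23, b=57)

Factorization: 3778 = 2 × 1889
By Fermat: n is sum of two squares iff every prime p ≡ 3 (mod 4) appears to even power.
All primes ≡ 3 (mod 4) appear to even power.
Search a = 0, 1, 2, … for 3778 - a² a perfect square: first hit at a = 23: 3778 - 529 = 3249 = 57².
3778 = 23² + 57² = 529 + 3249 ✓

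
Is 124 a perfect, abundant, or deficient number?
deficient

Proper divisors of 124: sum = 1 + 2 + 4 + 31 + 62 = 100
Since 100 < 124, 124 is deficient.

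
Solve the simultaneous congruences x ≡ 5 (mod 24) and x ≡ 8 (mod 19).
293

Using Chinese Remainder Theorem:
M = 24 × 19 = 456
M1 = 19, M2 = 24
y1 = 19^(-1) mod 24 = 19
y2 = 24^(-1) mod 19 = 4
x = (5×19×19 + 8×24×4) mod 456 = 293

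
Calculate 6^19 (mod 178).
118

Repeated squaring. Binary of 19 = 10011.
6^1 ≡ 6 (mod 178); 6^2 ≡ 36 (mod 178); 6^4 ≡ 50 (mod 178); 6^8 ≡ 8 (mod 178); 6^16 ≡ 64 (mod 178)
6^19 = 6^1 × 6^2 × 6^16 ≡ 118 (mod 178)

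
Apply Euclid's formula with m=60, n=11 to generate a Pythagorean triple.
(3479, 1320, 3721)

Euclid's formula: a = m² - n², b = 2mn, c = m² + n²
m = 60, n = 11
a = 60² - 11² = 3600 - 121 = 3479
b = 2 × 60 × 11 = 1320
c = 60² + 11² = 3600 + 121 = 3721
Verification: 3479² + 1320² = 12103441 + 1742400 = 13845841 = 3721² ✓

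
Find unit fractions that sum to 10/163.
1/17 + 1/396 + 1/1097316

Greedy algorithm:
10/163: ceiling(163/10) = 17, use 1/17
7/2771: ceiling(2771/7) = 396, use 1/396
1/1097316: ceiling(1097316/1) = 1097316, use 1/1097316
Result: 10/163 = 1/17 + 1/396 + 1/1097316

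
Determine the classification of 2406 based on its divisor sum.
abundant

Proper divisors of 2406: sum = 1 + 2 + 3 + 6 + 401 + 802 + 1203 = 2418
Since 2418 > 2406, 2406 is abundant.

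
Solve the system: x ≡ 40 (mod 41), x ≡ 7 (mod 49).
1967

Using Chinese Remainder Theorem:
M = 41 × 49 = 2009
M1 = 49, M2 = 41
y1 = 49^(-1) mod 41 = 36
y2 = 41^(-1) mod 49 = 6
x = (40×49×36 + 7×41×6) mod 2009 = 1967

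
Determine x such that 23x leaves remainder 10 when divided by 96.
x ≡ 38 (mod 96)

gcd(23, 96) = 1, which divides 10, so solutions exist.
Find 23^(-1) mod 96 by the extended Euclidean algorithm:
96 = 4 × 23 + 4  ⟹  4 = (1)·96 + (-4)·23
23 = 5 × 4 + 3  ⟹  3 = (-5)·96 + (21)·23
4 = 1 × 3 + 1  ⟹  1 = (6)·96 + (-25)·23
So (-25)·23 ≡ 1 (mod 96), i.e. 23^(-1) ≡ -25 ≡ 71 (mod 96).
x ≡ 71 × 10 = 710 ≡ 38 (mod 96).
Check: 23 × 38 = 874 ≡ 10 (mod 96).
Unique solution: x ≡ 38 (mod 96)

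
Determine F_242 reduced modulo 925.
821

Matrix identity: Q^n = [[F_(n+1), F_n], [F_n, F_(n-1)]] with Q = [[1,1],[1,0]].
n = 242 = 11110010₂. Square-and-multiply, entries mod 925:
Q^1 = [[1,1],[1,0]]
Q^3 = (Q^1)²·Q = [[3,2],[2,1]]
Q^7 = (Q^3)²·Q = [[21,13],[13,8]]
Q^15 = (Q^7)²·Q = [[62,610],[610,377]]
Q^30 = (Q^15)² = [[394,465],[465,854]]
Q^60 = (Q^30)² = [[536,345],[345,191]]
Q^121 = (Q^60)²·Q = [[386,246],[246,140]]
Q^242 = (Q^121)² = [[462,821],[821,566]]
F_242 mod 925 = Q^242[0][1] = 821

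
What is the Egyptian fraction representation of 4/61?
1/16 + 1/326 + 1/159088

Greedy algorithm:
4/61: ceiling(61/4) = 16, use 1/16
3/976: ceiling(976/3) = 326, use 1/326
1/159088: ceiling(159088/1) = 159088, use 1/159088
Result: 4/61 = 1/16 + 1/326 + 1/159088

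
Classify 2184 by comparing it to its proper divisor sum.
abundant

Proper divisors of 2184: sum = 1 + 2 + 3 + 4 + 6 + 7 + 8 + 12 + ... + 364 + 546 + 728 + 1092 (31 divisors) = 4536
Since 4536 > 2184, 2184 is abundant.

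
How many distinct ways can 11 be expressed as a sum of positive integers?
56

p(n) counts ways to write n as a sum of positive integers (order ignored).
Euler's pentagonal recurrence: p(k) = p(k-1) + p(k-2) - p(k-5) - p(k-7) + p(k-12) + p(k-15) - ... (offsets j(3j∓1)/2, signs ++--, p(0)=1, p(<0)=0).
DP table for k = 0..10: p(0)=1, p(1)=1, p(2)=2, p(3)=3, p(4)=5, p(5)=7, p(6)=11, p(7)=15, p(8)=22, p(9)=30, p(10)=42.
Final step: p(11) = p(10) + p(9) - p(6) - p(4)
= 42 + 30 - 11 - 5
= 56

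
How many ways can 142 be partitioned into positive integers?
18440293320

p(n) counts ways to write n as a sum of positive integers (order ignored).
Euler's pentagonal recurrence: p(k) = p(k-1) + p(k-2) - p(k-5) - p(k-7) + p(k-12) + p(k-15) - ... (offsets j(3j∓1)/2, signs ++--, p(0)=1, p(<0)=0).
DP table for k = 0..141: p(0)=1, p(1)=1, p(2)=2, p(3)=3, p(4)=5, p(5)=7, p(6)=11, p(7)=15, p(8)=22, p(9)=30, p(10)=42, p(11)=56, p(12)=77, p(13)=101, p(14)=135, p(15)=176, p(16)=231, p(17)=297, p(18)=385, p(19)=490, p(20)=627, p(21)=792, p(22)=1002, p(23)=1255, p(24)=1575, p(25)=1958, p(26)=2436, p(27)=3010, p(28)=3718, p(29)=4565, p(30)=5604, p(31)=6842, p(32)=8349, p(33)=10143, p(34)=12310, p(35)=14883, p(36)=17977, p(37)=21637, p(38)=26015, p(39)=31185, p(40)=37338, p(41)=44583, p(42)=53174, p(43)=63261, p(44)=75175, p(45)=89134, p(46)=105558, p(47)=124754, p(48)=147273, p(49)=173525, p(50)=204226, p(51)=239943, p(52)=281589, p(53)=329931, p(54)=386155, p(55)=451276, p(56)=526823, p(57)=614154, p(58)=715220, p(59)=831820, p(60)=966467, p(61)=1121505, p(62)=1300156, p(63)=1505499, p(64)=1741630, p(65)=2012558, p(66)=2323520, p(67)=2679689, p(68)=3087735, p(69)=3554345, p(70)=4087968, p(71)=4697205, p(72)=5392783, p(73)=6185689, p(74)=7089500, p(75)=8118264, p(76)=9289091, p(77)=10619863, p(78)=12132164, p(79)=13848650, p(80)=15796476, p(81)=18004327, p(82)=20506255, p(83)=23338469, p(84)=26543660, p(85)=30167357, p(86)=34262962, p(87)=38887673, p(88)=44108109, p(89)=49995925, p(90)=56634173, p(91)=64112359, p(92)=72533807, p(93)=82010177, p(94)=92669720, p(95)=104651419, p(96)=118114304, p(97)=133230930, p(98)=150198136, p(99)=169229875, p(100)=190569292, p(101)=214481126, p(102)=241265379, p(103)=271248950, p(104)=304801365, p(105)=342325709, p(106)=384276336, p(107)=431149389, p(108)=483502844, p(109)=541946240, p(110)=607163746, p(111)=679903203, p(112)=761002156, p(113)=851376628, p(114)=952050665, p(115)=1064144451, p(116)=1188908248, p(117)=1327710076, p(118)=1482074143, p(119)=1653668665, p(120)=1844349560, p(121)=2056148051, p(122)=2291320912, p(123)=2552338241, p(124)=2841940500, p(125)=3163127352, p(126)=3519222692, p(127)=3913864295, p(128)=4351078600, p(129)=4835271870, p(130)=5371315400, p(131)=5964539504, p(132)=6620830889, p(133)=7346629512, p(134)=8149040695, p(135)=9035836076, p(136)=10015581680, p(137)=11097645016, p(138)=12292341831, p(139)=13610949895, p(140)=15065878135, p(141)=16670689208.
Final step: p(142) = p(141) + p(140) - p(137) - p(135) + p(130) + p(127) - p(120) - p(116) + p(107) + p(102) - p(91) - p(85) + p(72) + p(65) - p(50) - p(42) + p(25) + p(16)
= 16670689208 + 15065878135 - 11097645016 - 9035836076 + 5371315400 + 3913864295 - 1844349560 - 1188908248 + 431149389 + 241265379 - 64112359 - 30167357 + 5392783 + 2012558 - 204226 - 53174 + 1958 + 231
= 18440293320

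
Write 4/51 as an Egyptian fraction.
1/13 + 1/663

Greedy algorithm:
4/51: ceiling(51/4) = 13, use 1/13
1/663: ceiling(663/1) = 663, use 1/663
Result: 4/51 = 1/13 + 1/663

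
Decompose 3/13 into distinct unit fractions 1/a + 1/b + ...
1/5 + 1/33 + 1/2145

Greedy algorithm:
3/13: ceiling(13/3) = 5, use 1/5
2/65: ceiling(65/2) = 33, use 1/33
1/2145: ceiling(2145/1) = 2145, use 1/2145
Result: 3/13 = 1/5 + 1/33 + 1/2145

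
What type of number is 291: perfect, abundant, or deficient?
deficient

Proper divisors of 291: sum = 1 + 3 + 97 = 101
Since 101 < 291, 291 is deficient.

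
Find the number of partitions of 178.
571701605655

p(n) counts ways to write n as a sum of positive integers (order ignored).
Euler's pentagonal recurrence: p(k) = p(k-1) + p(k-2) - p(k-5) - p(k-7) + p(k-12) + p(k-15) - ... (offsets j(3j∓1)/2, signs ++--, p(0)=1, p(<0)=0).
DP table for k = 0..177: p(0)=1, p(1)=1, p(2)=2, p(3)=3, p(4)=5, p(5)=7, p(6)=11, p(7)=15, p(8)=22, p(9)=30, p(10)=42, p(11)=56, p(12)=77, p(13)=101, p(14)=135, p(15)=176, p(16)=231, p(17)=297, p(18)=385, p(19)=490, p(20)=627, p(21)=792, p(22)=1002, p(23)=1255, p(24)=1575, p(25)=1958, p(26)=2436, p(27)=3010, p(28)=3718, p(29)=4565, p(30)=5604, p(31)=6842, p(32)=8349, p(33)=10143, p(34)=12310, p(35)=14883, p(36)=17977, p(37)=21637, p(38)=26015, p(39)=31185, p(40)=37338, p(41)=44583, p(42)=53174, p(43)=63261, p(44)=75175, p(45)=89134, p(46)=105558, p(47)=124754, p(48)=147273, p(49)=173525, p(50)=204226, p(51)=239943, p(52)=281589, p(53)=329931, p(54)=386155, p(55)=451276, p(56)=526823, p(57)=614154, p(58)=715220, p(59)=831820, p(60)=966467, p(61)=1121505, p(62)=1300156, p(63)=1505499, p(64)=1741630, p(65)=2012558, p(66)=2323520, p(67)=2679689, p(68)=3087735, p(69)=3554345, p(70)=4087968, p(71)=4697205, p(72)=5392783, p(73)=6185689, p(74)=7089500, p(75)=8118264, p(76)=9289091, p(77)=10619863, p(78)=12132164, p(79)=13848650, p(80)=15796476, p(81)=18004327, p(82)=20506255, p(83)=23338469, p(84)=26543660, p(85)=30167357, p(86)=34262962, p(87)=38887673, p(88)=44108109, p(89)=49995925, p(90)=56634173, p(91)=64112359, p(92)=72533807, p(93)=82010177, p(94)=92669720, p(95)=104651419, p(96)=118114304, p(97)=133230930, p(98)=150198136, p(99)=169229875, p(100)=190569292, p(101)=214481126, p(102)=241265379, p(103)=271248950, p(104)=304801365, p(105)=342325709, p(106)=384276336, p(107)=431149389, p(108)=483502844, p(109)=541946240, p(110)=607163746, p(111)=679903203, p(112)=761002156, p(113)=851376628, p(114)=952050665, p(115)=1064144451, p(116)=1188908248, p(117)=1327710076, p(118)=1482074143, p(119)=1653668665, p(120)=1844349560, p(121)=2056148051, p(122)=2291320912, p(123)=2552338241, p(124)=2841940500, p(125)=3163127352, p(126)=3519222692, p(127)=3913864295, p(128)=4351078600, p(129)=4835271870, p(130)=5371315400, p(131)=5964539504, p(132)=6620830889, p(133)=7346629512, p(134)=8149040695, p(135)=9035836076, p(136)=10015581680, p(137)=11097645016, p(138)=12292341831, p(139)=13610949895, p(140)=15065878135, p(141)=16670689208, p(142)=18440293320, p(143)=20390982757, p(144)=22540654445, p(145)=24908858009, p(146)=27517052599, p(147)=30388671978, p(148)=33549419497, p(149)=37027355200, p(150)=40853235313, p(151)=45060624582, p(152)=49686288421, p(153)=54770336324, p(154)=60356673280, p(155)=66493182097, p(156)=73232243759, p(157)=80630964769, p(158)=88751778802, p(159)=97662728555, p(160)=107438159466, p(161)=118159068427, p(162)=129913904637, p(163)=142798995930, p(164)=156919475295, p(165)=172389800255, p(166)=189334822579, p(167)=207890420102, p(168)=228204732751, p(169)=250438925115, p(170)=274768617130, p(171)=301384802048, p(172)=330495499613, p(173)=362326859895, p(174)=397125074750, p(175)=435157697830, p(176)=476715857290, p(177)=522115831195.
Final step: p(178) = p(177) + p(176) - p(173) - p(171) + p(166) + p(163) - p(156) - p(152) + p(143) + p(138) - p(127) - p(121) + p(108) + p(101) - p(86) - p(78) + p(61) + p(52) - p(33) - p(23) + p(2)
= 522115831195 + 476715857290 - 362326859895 - 301384802048 + 189334822579 + 142798995930 - 73232243759 - 49686288421 + 20390982757 + 12292341831 - 3913864295 - 2056148051 + 483502844 + 214481126 - 34262962 - 12132164 + 1121505 + 281589 - 10143 - 1255 + 2
= 571701605655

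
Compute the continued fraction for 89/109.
[0; 1, 4, 2, 4, 2]

Euclidean algorithm steps:
89 = 0 × 109 + 89
109 = 1 × 89 + 20
89 = 4 × 20 + 9
20 = 2 × 9 + 2
9 = 4 × 2 + 1
2 = 2 × 1 + 0
Continued fraction: [0; 1, 4, 2, 4, 2]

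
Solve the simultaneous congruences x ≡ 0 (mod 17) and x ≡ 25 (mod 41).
476

Using Chinese Remainder Theorem:
M = 17 × 41 = 697
M1 = 41, M2 = 17
y1 = 41^(-1) mod 17 = 5
y2 = 17^(-1) mod 41 = 29
x = (0×41×5 + 25×17×29) mod 697 = 476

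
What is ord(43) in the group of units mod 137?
136

137 is prime, so ord(43) divides φ(137) = 136.
Divisors of 136: 1, 2, 4, 8, 17, 34, 68, 136.
Repeated squaring: 43^1 ≡ 43, 43^2 ≡ 68, 43^4 ≡ 103, 43^8 ≡ 60, 43^16 ≡ 38, 43^32 ≡ 74, 43^64 ≡ 133, 43^128 ≡ 16 (mod 137).
Test 43^d mod 137 for each divisor d in increasing order:
43^1 ≡ 43
43^2 ≡ 68
43^4 ≡ 103
43^8 ≡ 60
43^17 = 43^16·43^1 ≡ 127
43^34 = 43^32·43^2 ≡ 100
43^68 = 43^64·43^4 ≡ 136
43^136 = 43^128·43^8 ≡ 1  ← first divisor giving 1
The order is 136.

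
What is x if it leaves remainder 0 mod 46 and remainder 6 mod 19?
690

Using Chinese Remainder Theorem:
M = 46 × 19 = 874
M1 = 19, M2 = 46
y1 = 19^(-1) mod 46 = 17
y2 = 46^(-1) mod 19 = 12
x = (0×19×17 + 6×46×12) mod 874 = 690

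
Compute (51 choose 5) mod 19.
14

Using Lucas' theorem:
Write n=51 and k=5 in base 19:
n in base 19: [2, 13]
k in base 19: [0, 5]
C(51,5) mod 19 = ∏ C(n_i, k_i) mod 19
Digit binomials (mod 19): C(2,0) = 1; C(13,5) = 1287 ≡ 14
Product: 1 × 14 = 14 ≡ 14 (mod 19)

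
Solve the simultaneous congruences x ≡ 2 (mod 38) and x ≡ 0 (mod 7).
154

Using Chinese Remainder Theorem:
M = 38 × 7 = 266
M1 = 7, M2 = 38
y1 = 7^(-1) mod 38 = 11
y2 = 38^(-1) mod 7 = 5
x = (2×7×11 + 0×38×5) mod 266 = 154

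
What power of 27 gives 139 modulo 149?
71

Baby-step giant-step with step n = ⌈√149⌉ = 13.
Baby steps 27^j mod 149 (j:value) for j=0..12: 0:1, 1:27, 2:133, 3:15, 4:107, 5:58, 6:76, 7:115, 8:125, 9:97, 10:86, 11:87, 12:114.
Giant-step multiplier: 27^(-13) ≡ 27^(148-13) = 27^135 ≡ 111 (mod 149).
Giant steps γ_i = 139·111^i mod 149: γ_0=139, γ_1=82, γ_2=13, γ_3=102, γ_4=147, γ_5=76 (in table at j=6).
x = i·n + j = 5·13 + 6 = 71.
Check: 27^71 ≡ 139 (mod 149).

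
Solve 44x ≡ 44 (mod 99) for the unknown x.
x ≡ 1 (mod 9)

gcd(44, 99) = 11, which divides 44, so solutions exist.
Divide through by 11: 4x ≡ 4 (mod 9).
Find 4^(-1) mod 9 by the extended Euclidean algorithm:
9 = 2 × 4 + 1  ⟹  1 = (1)·9 + (-2)·4
So (-2)·4 ≡ 1 (mod 9), i.e. 4^(-1) ≡ -2 ≡ 7 (mod 9).
x ≡ 7 × 4 = 28 ≡ 1 (mod 9).
Check: 44 × 1 = 44 ≡ 44 (mod 99).
x ≡ 1 (mod 9), giving 11 solutions mod 99.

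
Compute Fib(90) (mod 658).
650

Matrix identity: Q^n = [[F_(n+1), F_n], [F_n, F_(n-1)]] with Q = [[1,1],[1,0]].
n = 90 = 1011010₂. Square-and-multiply, entries mod 658:
Q^1 = [[1,1],[1,0]]
Q^2 = (Q^1)² = [[2,1],[1,1]]
Q^5 = (Q^2)²·Q = [[8,5],[5,3]]
Q^11 = (Q^5)²·Q = [[144,89],[89,55]]
Q^22 = (Q^11)² = [[363,603],[603,418]]
Q^45 = (Q^22)²·Q = [[377,562],[562,473]]
Q^90 = (Q^45)² = [[5,650],[650,13]]
F_90 mod 658 = Q^90[0][1] = 650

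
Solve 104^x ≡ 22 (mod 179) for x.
26

Baby-step giant-step with step n = ⌈√179⌉ = 14.
Baby steps 104^j mod 179 (j:value) for j=0..13: 0:1, 1:104, 2:76, 3:28, 4:48, 5:159, 6:68, 7:91, 8:156, 9:114, 10:42, 11:72, 12:149, 13:102.
Giant-step multiplier: 104^(-14) ≡ 104^(178-14) = 104^164 ≡ 80 (mod 179).
Giant steps γ_i = 22·80^i mod 179: γ_0=22, γ_1=149 (in table at j=12).
x = i·n + j = 1·14 + 12 = 26.
Check: 104^26 ≡ 22 (mod 179).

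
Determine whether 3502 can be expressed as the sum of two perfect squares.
Not possible

Factorization: 3502 = 2 × 17 × 103
By Fermat: n is sum of two squares iff every prime p ≡ 3 (mod 4) appears to even power.
Prime(s) ≡ 3 (mod 4) with odd exponent: [(103, 1)]
Therefore 3502 cannot be expressed as a² + b².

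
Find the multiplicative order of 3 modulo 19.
18

19 is prime, so ord(3) divides φ(19) = 18.
Divisors of 18: 1, 2, 3, 6, 9, 18.
Repeated squaring: 3^1 ≡ 3, 3^2 ≡ 9, 3^4 ≡ 5, 3^8 ≡ 6, 3^16 ≡ 17 (mod 19).
Test 3^d mod 19 for each divisor d in increasing order:
3^1 ≡ 3
3^2 ≡ 9
3^3 = 3^2·3^1 ≡ 8
3^6 = 3^4·3^2 ≡ 7
3^9 = 3^8·3^1 ≡ 18
3^18 = 3^16·3^2 ≡ 1  ← first divisor giving 1
The order is 18.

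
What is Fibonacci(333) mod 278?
228

Matrix identity: Q^n = [[F_(n+1), F_n], [F_n, F_(n-1)]] with Q = [[1,1],[1,0]].
n = 333 = 101001101₂. Square-and-multiply, entries mod 278:
Q^1 = [[1,1],[1,0]]
Q^2 = (Q^1)² = [[2,1],[1,1]]
Q^5 = (Q^2)²·Q = [[8,5],[5,3]]
Q^10 = (Q^5)² = [[89,55],[55,34]]
Q^20 = (Q^10)² = [[104,93],[93,11]]
Q^41 = (Q^20)²·Q = [[136,5],[5,131]]
Q^83 = (Q^41)²·Q = [[118,173],[173,223]]
Q^166 = (Q^83)² = [[207,57],[57,150]]
Q^333 = (Q^166)²·Q = [[5,228],[228,55]]
F_333 mod 278 = Q^333[0][1] = 228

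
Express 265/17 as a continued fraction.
[15; 1, 1, 2, 3]

Euclidean algorithm steps:
265 = 15 × 17 + 10
17 = 1 × 10 + 7
10 = 1 × 7 + 3
7 = 2 × 3 + 1
3 = 3 × 1 + 0
Continued fraction: [15; 1, 1, 2, 3]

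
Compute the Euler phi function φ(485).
384

485 = 5 × 97
φ(n) = n × ∏(1 - 1/p) for each prime p dividing n
φ(485) = 485 × (1 - 1/5) × (1 - 1/97) = 384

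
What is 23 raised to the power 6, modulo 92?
69

Repeated squaring. Binary of 6 = 110.
23^1 ≡ 23 (mod 92); 23^2 ≡ 69 (mod 92); 23^4 ≡ 69 (mod 92)
23^6 = 23^2 × 23^4 ≡ 69 (mod 92)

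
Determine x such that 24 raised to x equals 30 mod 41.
11

Baby-step giant-step with step n = ⌈√41⌉ = 7.
Baby steps 24^j mod 41 (j:value) for j=0..6: 0:1, 1:24, 2:2, 3:7, 4:4, 5:14, 6:8.
Giant-step multiplier: 24^(-7) ≡ 24^(40-7) = 24^33 ≡ 22 (mod 41).
Giant steps γ_i = 30·22^i mod 41: γ_0=30, γ_1=4 (in table at j=4).
x = i·n + j = 1·7 + 4 = 11.
Check: 24^11 ≡ 30 (mod 41).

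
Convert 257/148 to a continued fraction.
[1; 1, 2, 1, 3, 1, 7]

Euclidean algorithm steps:
257 = 1 × 148 + 109
148 = 1 × 109 + 39
109 = 2 × 39 + 31
39 = 1 × 31 + 8
31 = 3 × 8 + 7
8 = 1 × 7 + 1
7 = 7 × 1 + 0
Continued fraction: [1; 1, 2, 1, 3, 1, 7]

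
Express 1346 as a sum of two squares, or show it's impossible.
11² + 35² (a=11, b=35)

Factorization: 1346 = 2 × 673
By Fermat: n is sum of two squares iff every prime p ≡ 3 (mod 4) appears to even power.
All primes ≡ 3 (mod 4) appear to even power.
Search a = 0, 1, 2, … for 1346 - a² a perfect square: first hit at a = 11: 1346 - 121 = 1225 = 35².
1346 = 11² + 35² = 121 + 1225 ✓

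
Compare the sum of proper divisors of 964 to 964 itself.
deficient

Proper divisors of 964: sum = 1 + 2 + 4 + 241 + 482 = 730
Since 730 < 964, 964 is deficient.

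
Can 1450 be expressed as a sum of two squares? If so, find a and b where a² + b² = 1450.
9² + 37² (a=9, b=37)

Factorization: 1450 = 2 × 5^2 × 29
By Fermat: n is sum of two squares iff every prime p ≡ 3 (mod 4) appears to even power.
All primes ≡ 3 (mod 4) appear to even power.
Search a = 0, 1, 2, … for 1450 - a² a perfect square: first hit at a = 9: 1450 - 81 = 1369 = 37².
1450 = 9² + 37² = 81 + 1369 ✓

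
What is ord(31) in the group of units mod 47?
46

47 is prime, so ord(31) divides φ(47) = 46.
Divisors of 46: 1, 2, 23, 46.
Repeated squaring: 31^1 ≡ 31, 31^2 ≡ 21, 31^4 ≡ 18, 31^8 ≡ 42, 31^16 ≡ 25, 31^32 ≡ 14 (mod 47).
Test 31^d mod 47 for each divisor d in increasing order:
31^1 ≡ 31
31^2 ≡ 21
31^23 = 31^16·31^4·31^2·31^1 ≡ 46
31^46 = 31^32·31^8·31^4·31^2 ≡ 1  ← first divisor giving 1
The order is 46.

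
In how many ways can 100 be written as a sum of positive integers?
190569292

p(n) counts ways to write n as a sum of positive integers (order ignored).
Euler's pentagonal recurrence: p(k) = p(k-1) + p(k-2) - p(k-5) - p(k-7) + p(k-12) + p(k-15) - ... (offsets j(3j∓1)/2, signs ++--, p(0)=1, p(<0)=0).
DP table for k = 0..99: p(0)=1, p(1)=1, p(2)=2, p(3)=3, p(4)=5, p(5)=7, p(6)=11, p(7)=15, p(8)=22, p(9)=30, p(10)=42, p(11)=56, p(12)=77, p(13)=101, p(14)=135, p(15)=176, p(16)=231, p(17)=297, p(18)=385, p(19)=490, p(20)=627, p(21)=792, p(22)=1002, p(23)=1255, p(24)=1575, p(25)=1958, p(26)=2436, p(27)=3010, p(28)=3718, p(29)=4565, p(30)=5604, p(31)=6842, p(32)=8349, p(33)=10143, p(34)=12310, p(35)=14883, p(36)=17977, p(37)=21637, p(38)=26015, p(39)=31185, p(40)=37338, p(41)=44583, p(42)=53174, p(43)=63261, p(44)=75175, p(45)=89134, p(46)=105558, p(47)=124754, p(48)=147273, p(49)=173525, p(50)=204226, p(51)=239943, p(52)=281589, p(53)=329931, p(54)=386155, p(55)=451276, p(56)=526823, p(57)=614154, p(58)=715220, p(59)=831820, p(60)=966467, p(61)=1121505, p(62)=1300156, p(63)=1505499, p(64)=1741630, p(65)=2012558, p(66)=2323520, p(67)=2679689, p(68)=3087735, p(69)=3554345, p(70)=4087968, p(71)=4697205, p(72)=5392783, p(73)=6185689, p(74)=7089500, p(75)=8118264, p(76)=9289091, p(77)=10619863, p(78)=12132164, p(79)=13848650, p(80)=15796476, p(81)=18004327, p(82)=20506255, p(83)=23338469, p(84)=26543660, p(85)=30167357, p(86)=34262962, p(87)=38887673, p(88)=44108109, p(89)=49995925, p(90)=56634173, p(91)=64112359, p(92)=72533807, p(93)=82010177, p(94)=92669720, p(95)=104651419, p(96)=118114304, p(97)=133230930, p(98)=150198136, p(99)=169229875.
Final step: p(100) = p(99) + p(98) - p(95) - p(93) + p(88) + p(85) - p(78) - p(74) + p(65) + p(60) - p(49) - p(43) + p(30) + p(23) - p(8) - p(0)
= 169229875 + 150198136 - 104651419 - 82010177 + 44108109 + 30167357 - 12132164 - 7089500 + 2012558 + 966467 - 173525 - 63261 + 5604 + 1255 - 22 - 1
= 190569292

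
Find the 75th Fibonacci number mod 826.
712

Matrix identity: Q^n = [[F_(n+1), F_n], [F_n, F_(n-1)]] with Q = [[1,1],[1,0]].
n = 75 = 1001011₂. Square-and-multiply, entries mod 826:
Q^1 = [[1,1],[1,0]]
Q^2 = (Q^1)² = [[2,1],[1,1]]
Q^4 = (Q^2)² = [[5,3],[3,2]]
Q^9 = (Q^4)²·Q = [[55,34],[34,21]]
Q^18 = (Q^9)² = [[51,106],[106,771]]
Q^37 = (Q^18)²·Q = [[197,621],[621,402]]
Q^75 = (Q^37)²·Q = [[165,712],[712,279]]
F_75 mod 826 = Q^75[0][1] = 712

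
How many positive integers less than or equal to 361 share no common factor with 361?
342

361 = 19^2
φ(n) = n × ∏(1 - 1/p) for each prime p dividing n
φ(361) = 361 × (1 - 1/19) = 342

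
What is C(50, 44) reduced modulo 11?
1

Using Lucas' theorem:
Write n=50 and k=44 in base 11:
n in base 11: [4, 6]
k in base 11: [4, 0]
C(50,44) mod 11 = ∏ C(n_i, k_i) mod 11
Digit binomials (mod 11): C(4,4) = 1; C(6,0) = 1
Product: 1 × 1 = 1 ≡ 1 (mod 11)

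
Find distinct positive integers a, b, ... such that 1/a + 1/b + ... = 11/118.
1/11 + 1/433 + 1/562034

Greedy algorithm:
11/118: ceiling(118/11) = 11, use 1/11
3/1298: ceiling(1298/3) = 433, use 1/433
1/562034: ceiling(562034/1) = 562034, use 1/562034
Result: 11/118 = 1/11 + 1/433 + 1/562034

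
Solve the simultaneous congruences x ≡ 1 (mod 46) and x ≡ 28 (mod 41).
1381

Using Chinese Remainder Theorem:
M = 46 × 41 = 1886
M1 = 41, M2 = 46
y1 = 41^(-1) mod 46 = 9
y2 = 46^(-1) mod 41 = 33
x = (1×41×9 + 28×46×33) mod 1886 = 1381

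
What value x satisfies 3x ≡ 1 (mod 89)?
30

gcd(3, 89) = 1, so the inverse exists.
Extended Euclidean algorithm on (89, 3):
89 = 29 × 3 + 2  ⟹  2 = (1)·89 + (-29)·3
3 = 1 × 2 + 1  ⟹  1 = (-1)·89 + (30)·3
So (30)·3 ≡ 1 (mod 89), i.e. 3^(-1) ≡ 30 (mod 89).
Check: 3 × 30 = 90 ≡ 1 (mod 89)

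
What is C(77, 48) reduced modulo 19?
0

Using Lucas' theorem:
Write n=77 and k=48 in base 19:
n in base 19: [4, 1]
k in base 19: [2, 10]
C(77,48) mod 19 = ∏ C(n_i, k_i) mod 19
Digit binomials (mod 19): C(4,2) = 6; C(1,10) = 0 (k_i > n_i)
Product: 6 × 0 = 0 ≡ 0 (mod 19)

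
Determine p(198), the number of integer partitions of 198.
3345365983698

p(n) counts ways to write n as a sum of positive integers (order ignored).
Euler's pentagonal recurrence: p(k) = p(k-1) + p(k-2) - p(k-5) - p(k-7) + p(k-12) + p(k-15) - ... (offsets j(3j∓1)/2, signs ++--, p(0)=1, p(<0)=0).
DP table for k = 0..197: p(0)=1, p(1)=1, p(2)=2, p(3)=3, p(4)=5, p(5)=7, p(6)=11, p(7)=15, p(8)=22, p(9)=30, p(10)=42, p(11)=56, p(12)=77, p(13)=101, p(14)=135, p(15)=176, p(16)=231, p(17)=297, p(18)=385, p(19)=490, p(20)=627, p(21)=792, p(22)=1002, p(23)=1255, p(24)=1575, p(25)=1958, p(26)=2436, p(27)=3010, p(28)=3718, p(29)=4565, p(30)=5604, p(31)=6842, p(32)=8349, p(33)=10143, p(34)=12310, p(35)=14883, p(36)=17977, p(37)=21637, p(38)=26015, p(39)=31185, p(40)=37338, p(41)=44583, p(42)=53174, p(43)=63261, p(44)=75175, p(45)=89134, p(46)=105558, p(47)=124754, p(48)=147273, p(49)=173525, p(50)=204226, p(51)=239943, p(52)=281589, p(53)=329931, p(54)=386155, p(55)=451276, p(56)=526823, p(57)=614154, p(58)=715220, p(59)=831820, p(60)=966467, p(61)=1121505, p(62)=1300156, p(63)=1505499, p(64)=1741630, p(65)=2012558, p(66)=2323520, p(67)=2679689, p(68)=3087735, p(69)=3554345, p(70)=4087968, p(71)=4697205, p(72)=5392783, p(73)=6185689, p(74)=7089500, p(75)=8118264, p(76)=9289091, p(77)=10619863, p(78)=12132164, p(79)=13848650, p(80)=15796476, p(81)=18004327, p(82)=20506255, p(83)=23338469, p(84)=26543660, p(85)=30167357, p(86)=34262962, p(87)=38887673, p(88)=44108109, p(89)=49995925, p(90)=56634173, p(91)=64112359, p(92)=72533807, p(93)=82010177, p(94)=92669720, p(95)=104651419, p(96)=118114304, p(97)=133230930, p(98)=150198136, p(99)=169229875, p(100)=190569292, p(101)=214481126, p(102)=241265379, p(103)=271248950, p(104)=304801365, p(105)=342325709, p(106)=384276336, p(107)=431149389, p(108)=483502844, p(109)=541946240, p(110)=607163746, p(111)=679903203, p(112)=761002156, p(113)=851376628, p(114)=952050665, p(115)=1064144451, p(116)=1188908248, p(117)=1327710076, p(118)=1482074143, p(119)=1653668665, p(120)=1844349560, p(121)=2056148051, p(122)=2291320912, p(123)=2552338241, p(124)=2841940500, p(125)=3163127352, p(126)=3519222692, p(127)=3913864295, p(128)=4351078600, p(129)=4835271870, p(130)=5371315400, p(131)=5964539504, p(132)=6620830889, p(133)=7346629512, p(134)=8149040695, p(135)=9035836076, p(136)=10015581680, p(137)=11097645016, p(138)=12292341831, p(139)=13610949895, p(140)=15065878135, p(141)=16670689208, p(142)=18440293320, p(143)=20390982757, p(144)=22540654445, p(145)=24908858009, p(146)=27517052599, p(147)=30388671978, p(148)=33549419497, p(149)=37027355200, p(150)=40853235313, p(151)=45060624582, p(152)=49686288421, p(153)=54770336324, p(154)=60356673280, p(155)=66493182097, p(156)=73232243759, p(157)=80630964769, p(158)=88751778802, p(159)=97662728555, p(160)=107438159466, p(161)=118159068427, p(162)=129913904637, p(163)=142798995930, p(164)=156919475295, p(165)=172389800255, p(166)=189334822579, p(167)=207890420102, p(168)=228204732751, p(169)=250438925115, p(170)=274768617130, p(171)=301384802048, p(172)=330495499613, p(173)=362326859895, p(174)=397125074750, p(175)=435157697830, p(176)=476715857290, p(177)=522115831195, p(178)=571701605655, p(179)=625846753120, p(180)=684957390936, p(181)=749474411781, p(182)=819876908323, p(183)=896684817527, p(184)=980462880430, p(185)=1071823774337, p(186)=1171432692373, p(187)=1280011042268, p(188)=1398341745571, p(189)=1527273599625, p(190)=1667727404093, p(191)=1820701100652, p(192)=1987276856363, p(193)=2168627105469, p(194)=2366022741845, p(195)=2580840212973, p(196)=2814570987591, p(197)=3068829878530.
Final step: p(198) = p(197) + p(196) - p(193) - p(191) + p(186) + p(183) - p(176) - p(172) + p(163) + p(158) - p(147) - p(141) + p(128) + p(121) - p(106) - p(98) + p(81) + p(72) - p(53) - p(43) + p(22) + p(11)
= 3068829878530 + 2814570987591 - 2168627105469 - 1820701100652 + 1171432692373 + 896684817527 - 476715857290 - 330495499613 + 142798995930 + 88751778802 - 30388671978 - 16670689208 + 4351078600 + 2056148051 - 384276336 - 150198136 + 18004327 + 5392783 - 329931 - 63261 + 1002 + 56
= 3345365983698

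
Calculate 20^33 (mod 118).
110

Repeated squaring. Binary of 33 = 100001.
20^1 ≡ 20 (mod 118); 20^2 ≡ 46 (mod 118); 20^4 ≡ 110 (mod 118); 20^8 ≡ 64 (mod 118); 20^16 ≡ 84 (mod 118); 20^32 ≡ 94 (mod 118)
20^33 = 20^1 × 20^32 ≡ 110 (mod 118)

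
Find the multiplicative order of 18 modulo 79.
13

79 is prime, so ord(18) divides φ(79) = 78.
Divisors of 78: 1, 2, 3, 6, 13, 26, 39, 78.
Repeated squaring: 18^1 ≡ 18, 18^2 ≡ 8, 18^4 ≡ 64, 18^8 ≡ 67, 18^16 ≡ 65, 18^32 ≡ 38, 18^64 ≡ 22 (mod 79).
Test 18^d mod 79 for each divisor d in increasing order:
18^1 ≡ 18
18^2 ≡ 8
18^3 = 18^2·18^1 ≡ 65
18^6 = 18^4·18^2 ≡ 38
18^13 = 18^8·18^4·18^1 ≡ 1  ← first divisor giving 1
The order is 13.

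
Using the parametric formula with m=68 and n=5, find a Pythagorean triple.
(4599, 680, 4649)

Euclid's formula: a = m² - n², b = 2mn, c = m² + n²
m = 68, n = 5
a = 68² - 5² = 4624 - 25 = 4599
b = 2 × 68 × 5 = 680
c = 68² + 5² = 4624 + 25 = 4649
Verification: 4599² + 680² = 21150801 + 462400 = 21613201 = 4649² ✓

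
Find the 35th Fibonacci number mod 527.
222

Matrix identity: Q^n = [[F_(n+1), F_n], [F_n, F_(n-1)]] with Q = [[1,1],[1,0]].
n = 35 = 100011₂. Square-and-multiply, entries mod 527:
Q^1 = [[1,1],[1,0]]
Q^2 = (Q^1)² = [[2,1],[1,1]]
Q^4 = (Q^2)² = [[5,3],[3,2]]
Q^8 = (Q^4)² = [[34,21],[21,13]]
Q^17 = (Q^8)²·Q = [[476,16],[16,460]]
Q^35 = (Q^17)²·Q = [[442,222],[222,220]]
F_35 mod 527 = Q^35[0][1] = 222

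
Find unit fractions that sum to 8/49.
1/7 + 1/49

Greedy algorithm:
8/49: ceiling(49/8) = 7, use 1/7
1/49: ceiling(49/1) = 49, use 1/49
Result: 8/49 = 1/7 + 1/49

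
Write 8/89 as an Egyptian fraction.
1/12 + 1/153 + 1/54468

Greedy algorithm:
8/89: ceiling(89/8) = 12, use 1/12
7/1068: ceiling(1068/7) = 153, use 1/153
1/54468: ceiling(54468/1) = 54468, use 1/54468
Result: 8/89 = 1/12 + 1/153 + 1/54468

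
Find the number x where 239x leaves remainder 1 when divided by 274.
227

gcd(239, 274) = 1, so the inverse exists.
Extended Euclidean algorithm on (274, 239):
274 = 1 × 239 + 35  ⟹  35 = (1)·274 + (-1)·239
239 = 6 × 35 + 29  ⟹  29 = (-6)·274 + (7)·239
35 = 1 × 29 + 6  ⟹  6 = (7)·274 + (-8)·239
29 = 4 × 6 + 5  ⟹  5 = (-34)·274 + (39)·239
6 = 1 × 5 + 1  ⟹  1 = (41)·274 + (-47)·239
So (-47)·239 ≡ 1 (mod 274), i.e. 239^(-1) ≡ -47 ≡ 227 (mod 274).
Check: 239 × 227 = 54253 ≡ 1 (mod 274)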